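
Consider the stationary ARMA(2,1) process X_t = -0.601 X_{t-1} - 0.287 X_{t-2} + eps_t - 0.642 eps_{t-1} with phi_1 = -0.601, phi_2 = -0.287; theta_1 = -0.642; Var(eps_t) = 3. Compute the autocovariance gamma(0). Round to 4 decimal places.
\gamma(0) = 8.4113

Multiply the model equation by X_{t-k} and take expectations. With theta_0 = psi_0 = 1 and psi_j the MA(infinity) weights, this gives
  gamma(k) - sum_i phi_i gamma(k-i) = c_k,
  c_k = sigma^2 * sum_{j=k..q} theta_j psi_{j-k}   (c_k = 0 for k > q),
using gamma(-m) = gamma(m).
psi-weights needed (psi_j = theta_j + sum_i phi_i psi_{j-i}):
  psi_1 = theta_1 + phi_1 = -0.642 + (-0.601) = -1.243
Right-hand sides:
  c_0 = sigma^2 (1 + theta_1 psi_1) = 3 * (1 + (-0.642)(-1.243)) = 3 * 1.798006 = 5.394018
  c_1 = sigma^2 theta_1 = 3 * (-0.642) = -1.926
  c_2 = 0
Equations for k = 0, 1, 2 (AR order 2, c_2 = 0):
  (E0) gamma(0) = phi_1 gamma(1) + phi_2 gamma(2) + c_0
  (E1) gamma(1) = phi_1 gamma(0) + phi_2 gamma(1) + c_1
  (E2) gamma(2) = phi_1 gamma(1) + phi_2 gamma(0)
From (E1): gamma(1) = A gamma(0) + B with
  A = phi_1 / (1 - phi_2) = -0.601 / 1.287 = -0.466977,   B = c_1 / (1 - phi_2) = -1.926 / 1.287 = -1.496503.
Insert (E2) into (E0): gamma(0) (1 - phi_2^2) = phi_1 (1 + phi_2) gamma(1) + c_0.
  phi_1 (1 + phi_2) = (-0.601)(0.713) = -0.428513,   1 - phi_2^2 = 0.917631.
Replace gamma(1) by A gamma(0) + B and collect gamma(0):
  gamma(0) [0.917631 - (-0.428513)(-0.466977)] = (-0.428513)(-1.496503) + 5.394018
  gamma(0) * 0.717525 = 6.035289
  gamma(0) = 6.035289 / 0.717525 = 8.411259.
Therefore gamma(0) = 8.4113 (to 4 decimal places).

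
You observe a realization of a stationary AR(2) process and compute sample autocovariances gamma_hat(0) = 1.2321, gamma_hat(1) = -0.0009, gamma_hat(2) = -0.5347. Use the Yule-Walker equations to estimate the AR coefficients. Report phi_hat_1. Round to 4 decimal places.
\hat\phi_{1} = -0.0010

The Yule-Walker equations for an AR(p) process read, in matrix form,
  Gamma_p phi = r_p,   with   (Gamma_p)_{ij} = gamma(|i - j|),
                       (r_p)_i = gamma(i),   i,j = 1..p.
Substitute the sample gammas (Toeplitz matrix and right-hand side of size 2):
  Gamma_p = [[1.2321, -0.0009], [-0.0009, 1.2321]]
  r_p     = [-0.0009, -0.5347]
Written out:
  1.2321 phi_1 - 0.0009 phi_2 = -0.0009
  -0.0009 phi_1 + 1.2321 phi_2 = -0.5347
Solve by Cramer's rule:
  det = gamma(0)^2 - gamma(1)^2 = (1.2321)^2 - (-0.0009)^2 = 1.51807041 - 0.00000081 = 1.5180696
  phi_hat_1 = [gamma(1) gamma(0) - gamma(1) gamma(2)] / det = [(-0.0009)(1.2321) - (-0.0009)(-0.5347)] / 1.5180696 = -0.00159012 / 1.5180696 = -0.001
  phi_hat_2 = [gamma(0) gamma(2) - gamma(1)^2] / det = [(1.2321)(-0.5347) - (-0.0009)^2] / 1.5180696 = -0.65880468 / 1.5180696 = -0.434
So phi_hat = [-0.0010, -0.4340].
Therefore phi_hat_1 = -0.0010.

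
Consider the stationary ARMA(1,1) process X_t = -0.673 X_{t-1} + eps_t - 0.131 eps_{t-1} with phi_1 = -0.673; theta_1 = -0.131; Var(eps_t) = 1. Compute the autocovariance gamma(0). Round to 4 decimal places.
\gamma(0) = 2.1816

Multiply the model equation by X_{t-k} and take expectations. With theta_0 = psi_0 = 1 and psi_j the MA(infinity) weights, this gives
  gamma(k) - sum_i phi_i gamma(k-i) = c_k,
  c_k = sigma^2 * sum_{j=k..q} theta_j psi_{j-k}   (c_k = 0 for k > q),
using gamma(-m) = gamma(m).
psi-weights needed (psi_j = theta_j + sum_i phi_i psi_{j-i}):
  psi_1 = theta_1 + phi_1 = -0.131 + (-0.673) = -0.804
Right-hand sides:
  c_0 = sigma^2 (1 + theta_1 psi_1) = 1 * (1 + (-0.131)(-0.804)) = 1 * 1.105324 = 1.105324
  c_1 = sigma^2 theta_1 = 1 * (-0.131) = -0.131
  c_2 = 0
Equations for k = 0 and k = 1 (AR order 1):
  gamma(0) = phi_1 gamma(1) + c_0
  gamma(1) = phi_1 gamma(0) + c_1
Substituting the second into the first: gamma(0) (1 - phi_1^2) = c_0 + phi_1 c_1, so
  gamma(0) = (c_0 + phi_1 c_1) / (1 - phi_1^2) = (1.105324 + (-0.673)(-0.131)) / (1 - (-0.673)^2) = 1.193487 / 0.547071 = 2.181594.
Therefore gamma(0) = 2.1816 (to 4 decimal places).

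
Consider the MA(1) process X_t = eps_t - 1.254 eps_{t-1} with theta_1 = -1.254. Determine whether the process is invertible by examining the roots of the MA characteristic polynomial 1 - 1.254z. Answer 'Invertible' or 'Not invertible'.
\text{Not invertible}

The MA(q) characteristic polynomial is P(z) = 1 - 1.254z.
Invertibility requires all roots to lie outside the unit circle, i.e. |z| > 1 for every root.
This is linear in z: 1 + (-1.254) z = 0  =>  z = -1/(-1.254) = 0.797448,  |z| = 0.797448.
Moduli of all roots: 0.7974.
All moduli strictly greater than 1? No.
Verdict: Not invertible.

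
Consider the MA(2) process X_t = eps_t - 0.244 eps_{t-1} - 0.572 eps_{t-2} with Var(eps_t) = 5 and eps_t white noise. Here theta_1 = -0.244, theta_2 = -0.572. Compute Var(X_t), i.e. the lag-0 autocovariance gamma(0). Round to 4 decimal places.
\gamma(0) = 6.9336

For an MA(q) process X_t = eps_t + sum_i theta_i eps_{t-i} with
Var(eps_t) = sigma^2, the variance is
  gamma(0) = sigma^2 * (1 + sum_i theta_i^2).
  sum_i theta_i^2 = (-0.244)^2 + (-0.572)^2 = 0.059536 + 0.327184 = 0.38672.
  gamma(0) = 5 * (1 + 0.38672) = 5 * 1.38672 = 6.9336.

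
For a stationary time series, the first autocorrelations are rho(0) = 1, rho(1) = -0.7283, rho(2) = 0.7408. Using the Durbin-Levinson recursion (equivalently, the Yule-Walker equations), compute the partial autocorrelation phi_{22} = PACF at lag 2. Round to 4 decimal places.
\phi_{22} = 0.4480

The PACF at lag k is phi_{kk}, the last component of the solution
to the Yule-Walker system G_k phi = r_k where
  (G_k)_{ij} = rho(|i - j|), (r_k)_i = rho(i), i,j = 1..k.
Equivalently, Durbin-Levinson gives phi_{kk} iteratively:
  phi_{11} = rho(1)
  phi_{kk} = [rho(k) - sum_{j=1..k-1} phi_{k-1,j} rho(k-j)]
            / [1 - sum_{j=1..k-1} phi_{k-1,j} rho(j)],
  phi_{k,j} = phi_{k-1,j} - phi_{kk} phi_{k-1,k-j},  j = 1..k-1.
Step k = 1:
  phi_11 = rho(1) = -0.7283.
Step k = 2:
  phi_22 = [rho(2) - phi_11 rho(1)] / [1 - phi_11 rho(1)] = [0.7408 - (-0.7283)(-0.7283)] / [1 - (-0.7283)(-0.7283)]
         = 0.21037911 / 0.46957911 = 0.448.
Therefore phi_{22} = 0.4480.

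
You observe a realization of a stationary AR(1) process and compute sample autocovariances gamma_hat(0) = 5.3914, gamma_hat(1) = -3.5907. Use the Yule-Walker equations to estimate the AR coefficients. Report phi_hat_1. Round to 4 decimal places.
\hat\phi_{1} = -0.6660

The Yule-Walker equations for an AR(p) process read, in matrix form,
  Gamma_p phi = r_p,   with   (Gamma_p)_{ij} = gamma(|i - j|),
                       (r_p)_i = gamma(i),   i,j = 1..p.
Substitute the sample gammas (Toeplitz matrix and right-hand side of size 1):
  Gamma_p = [[5.3914]]
  r_p     = [-3.5907]
With p = 1 this is the single equation gamma(0) phi_1 = gamma(1):
  phi_hat_1 = gamma(1) / gamma(0) = -3.5907 / 5.3914 = -0.6660.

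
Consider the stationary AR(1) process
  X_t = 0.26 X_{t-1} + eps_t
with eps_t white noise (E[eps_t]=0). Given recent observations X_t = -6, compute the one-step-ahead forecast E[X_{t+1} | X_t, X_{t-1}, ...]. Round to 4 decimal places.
E[X_{t+1} \mid \mathcal F_t] = -1.5600

For an AR(p) model X_t = c + sum_i phi_i X_{t-i} + eps_t, the
one-step-ahead conditional mean is
  E[X_{t+1} | X_t, ...] = c + sum_i phi_i X_{t+1-i}.
Substitute known values:
  E[X_{t+1} | ...] = (0.26) * (-6)
                   = -1.5600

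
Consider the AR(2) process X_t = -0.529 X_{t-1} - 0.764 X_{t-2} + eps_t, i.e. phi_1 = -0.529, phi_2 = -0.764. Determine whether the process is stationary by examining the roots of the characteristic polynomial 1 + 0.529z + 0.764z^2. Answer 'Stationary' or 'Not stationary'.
\text{Stationary}

The AR(p) characteristic polynomial is P(z) = 1 + 0.529z + 0.764z^2.
Stationarity requires all roots to lie outside the unit circle, i.e. |z| > 1 for every root.
Set 1 + (0.529) z + (0.764) z^2 = 0, i.e. a z^2 + b z + c = 0 with a = 0.764, b = 0.529, c = 1.
Discriminant D = b^2 - 4ac = (0.529)^2 - 4*(0.764)*1 = 0.279841 - (3.056) = -2.776159.
D < 0, so the roots are the complex-conjugate pair z = (-b +/- i sqrt(-D)) / (2a) = -0.3462 +/- 1.0904i.
For a conjugate pair |z|^2 = z * conj(z) = (product of roots) = c/a = 1/(0.764) = 1.308901, so |z| = sqrt(1.308901) = 1.1441 for both roots.
Moduli of all roots: 1.1441, 1.1441.
All moduli strictly greater than 1? Yes.
Verdict: Stationary.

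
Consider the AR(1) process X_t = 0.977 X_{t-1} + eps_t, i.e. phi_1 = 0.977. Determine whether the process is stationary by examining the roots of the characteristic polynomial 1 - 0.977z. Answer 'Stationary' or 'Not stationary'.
\text{Stationary}

The AR(p) characteristic polynomial is P(z) = 1 - 0.977z.
Stationarity requires all roots to lie outside the unit circle, i.e. |z| > 1 for every root.
This is linear in z: 1 + (-0.977) z = 0  =>  z = -1/(-0.977) = 1.023541,  |z| = 1.023541.
Moduli of all roots: 1.0235.
All moduli strictly greater than 1? Yes.
Verdict: Stationary.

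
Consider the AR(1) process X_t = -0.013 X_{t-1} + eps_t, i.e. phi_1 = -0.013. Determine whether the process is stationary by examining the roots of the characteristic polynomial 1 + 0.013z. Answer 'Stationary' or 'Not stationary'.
\text{Stationary}

The AR(p) characteristic polynomial is P(z) = 1 + 0.013z.
Stationarity requires all roots to lie outside the unit circle, i.e. |z| > 1 for every root.
This is linear in z: 1 + (0.013) z = 0  =>  z = -1/(0.013) = -76.923077,  |z| = 76.923077.
Moduli of all roots: 76.9231.
All moduli strictly greater than 1? Yes.
Verdict: Stationary.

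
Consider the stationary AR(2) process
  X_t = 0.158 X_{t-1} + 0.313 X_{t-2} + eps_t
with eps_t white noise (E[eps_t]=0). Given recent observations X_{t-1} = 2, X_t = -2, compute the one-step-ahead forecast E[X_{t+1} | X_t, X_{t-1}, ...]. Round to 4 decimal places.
E[X_{t+1} \mid \mathcal F_t] = 0.3100

For an AR(p) model X_t = c + sum_i phi_i X_{t-i} + eps_t, the
one-step-ahead conditional mean is
  E[X_{t+1} | X_t, ...] = c + sum_i phi_i X_{t+1-i}.
Substitute known values:
  E[X_{t+1} | ...] = (0.158) * (-2) + (0.313) * (2)
                   = 0.3100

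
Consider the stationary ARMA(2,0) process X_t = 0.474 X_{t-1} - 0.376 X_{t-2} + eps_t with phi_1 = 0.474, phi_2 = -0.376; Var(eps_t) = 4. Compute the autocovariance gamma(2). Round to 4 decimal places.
\gamma(2) = -1.1244

Multiply the model equation by X_{t-k} and take expectations. With theta_0 = psi_0 = 1 and psi_j the MA(infinity) weights, this gives
  gamma(k) - sum_i phi_i gamma(k-i) = c_k,
  c_k = sigma^2 * sum_{j=k..q} theta_j psi_{j-k}   (c_k = 0 for k > q),
using gamma(-m) = gamma(m).
Pure AR (q = 0): c_0 = sigma^2 = 4, c_k = 0 for k >= 1.
Equations for k = 0, 1, 2 (AR order 2, c_2 = 0):
  (E0) gamma(0) = phi_1 gamma(1) + phi_2 gamma(2) + c_0
  (E1) gamma(1) = phi_1 gamma(0) + phi_2 gamma(1) + c_1
  (E2) gamma(2) = phi_1 gamma(1) + phi_2 gamma(0)
From (E1): gamma(1) = A gamma(0) + B with
  A = phi_1 / (1 - phi_2) = 0.474 / 1.376 = 0.344477,   B = c_1 / (1 - phi_2) = 0 / 1.376 = 0.
Insert (E2) into (E0): gamma(0) (1 - phi_2^2) = phi_1 (1 + phi_2) gamma(1) + c_0.
  phi_1 (1 + phi_2) = (0.474)(0.624) = 0.295776,   1 - phi_2^2 = 0.858624.
Replace gamma(1) by A gamma(0) + B and collect gamma(0):
  gamma(0) [0.858624 - (0.295776)(0.344477)] = c_0 = 4
  gamma(0) * 0.756736 = 4
  gamma(0) = 4 / 0.756736 = 5.285859.
  gamma(1) = A gamma(0) = (0.344477)(5.285859) = 1.820855.
  gamma(2) = phi_1 gamma(1) + phi_2 gamma(0) = (0.474)(1.820855) + (-0.376)(5.285859) = -1.124397.
Therefore gamma(2) = -1.1244 (to 4 decimal places).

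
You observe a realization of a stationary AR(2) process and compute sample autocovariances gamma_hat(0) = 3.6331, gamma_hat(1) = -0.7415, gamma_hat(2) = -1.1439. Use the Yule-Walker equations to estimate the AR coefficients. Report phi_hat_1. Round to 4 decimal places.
\hat\phi_{1} = -0.2800

The Yule-Walker equations for an AR(p) process read, in matrix form,
  Gamma_p phi = r_p,   with   (Gamma_p)_{ij} = gamma(|i - j|),
                       (r_p)_i = gamma(i),   i,j = 1..p.
Substitute the sample gammas (Toeplitz matrix and right-hand side of size 2):
  Gamma_p = [[3.6331, -0.7415], [-0.7415, 3.6331]]
  r_p     = [-0.7415, -1.1439]
Written out:
  3.6331 phi_1 - 0.7415 phi_2 = -0.7415
  -0.7415 phi_1 + 3.6331 phi_2 = -1.1439
Solve by Cramer's rule:
  det = gamma(0)^2 - gamma(1)^2 = (3.6331)^2 - (-0.7415)^2 = 13.19941561 - 0.54982225 = 12.64959336
  phi_hat_1 = [gamma(1) gamma(0) - gamma(1) gamma(2)] / det = [(-0.7415)(3.6331) - (-0.7415)(-1.1439)] / 12.64959336 = -3.5421455 / 12.64959336 = -0.28
  phi_hat_2 = [gamma(0) gamma(2) - gamma(1)^2] / det = [(3.6331)(-1.1439) - (-0.7415)^2] / 12.64959336 = -4.70572534 / 12.64959336 = -0.372
So phi_hat = [-0.2800, -0.3720].
Therefore phi_hat_1 = -0.2800.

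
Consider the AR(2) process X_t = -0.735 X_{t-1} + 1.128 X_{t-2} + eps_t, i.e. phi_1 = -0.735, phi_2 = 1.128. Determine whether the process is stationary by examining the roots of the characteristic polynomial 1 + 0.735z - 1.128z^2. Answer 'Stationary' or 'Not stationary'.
\text{Not stationary}

The AR(p) characteristic polynomial is P(z) = 1 + 0.735z - 1.128z^2.
Stationarity requires all roots to lie outside the unit circle, i.e. |z| > 1 for every root.
Set 1 + (0.735) z + (-1.128) z^2 = 0, i.e. a z^2 + b z + c = 0 with a = -1.128, b = 0.735, c = 1.
Discriminant D = b^2 - 4ac = (0.735)^2 - 4*(-1.128)*1 = 0.540225 - (-4.512) = 5.052225.
D >= 0, so the roots are real: z = (-b +/- sqrt(D)) / (2a) = (-0.735 +/- 2.247716) / (-2.256).
  z_1 = (-0.735 + 2.247716) / (-2.256) = -0.6705,   |z_1| = 0.6705.
  z_2 = (-0.735 - 2.247716) / (-2.256) = 1.3221,   |z_2| = 1.3221.
Moduli of all roots: 0.6705, 1.3221.
All moduli strictly greater than 1? No.
Verdict: Not stationary.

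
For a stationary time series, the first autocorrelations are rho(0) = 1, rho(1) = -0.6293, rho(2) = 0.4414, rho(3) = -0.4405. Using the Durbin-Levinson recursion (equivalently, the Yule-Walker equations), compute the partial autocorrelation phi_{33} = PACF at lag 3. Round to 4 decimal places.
\phi_{33} = -0.2270

The PACF at lag k is phi_{kk}, the last component of the solution
to the Yule-Walker system G_k phi = r_k where
  (G_k)_{ij} = rho(|i - j|), (r_k)_i = rho(i), i,j = 1..k.
Equivalently, Durbin-Levinson gives phi_{kk} iteratively:
  phi_{11} = rho(1)
  phi_{kk} = [rho(k) - sum_{j=1..k-1} phi_{k-1,j} rho(k-j)]
            / [1 - sum_{j=1..k-1} phi_{k-1,j} rho(j)],
  phi_{k,j} = phi_{k-1,j} - phi_{kk} phi_{k-1,k-j},  j = 1..k-1.
Step k = 1:
  phi_11 = rho(1) = -0.6293.
Step k = 2:
  phi_22 = [rho(2) - phi_11 rho(1)] / [1 - phi_11 rho(1)] = [0.4414 - (-0.6293)(-0.6293)] / [1 - (-0.6293)(-0.6293)]
         = 0.04538151 / 0.60398151 = 0.075137.
  Update: phi_21 = phi_11 - phi_22 phi_11 = -0.6293 - (0.075137)(-0.6293) = -0.582016.
Step k = 3:
  phi_33 = [rho(3) - phi_21 rho(2) - phi_22 rho(1)] / [1 - phi_21 rho(1) - phi_22 rho(2)]
    numerator   = -0.4405 - (-0.582016)(0.4414) - (0.075137)(-0.6293) = -0.13631421
    denominator = 1 - (-0.582016)(-0.6293) - (0.075137)(0.4414) = 0.60057167
  phi_33 = -0.13631421 / 0.60057167 = -0.227.
Therefore phi_{33} = -0.2270.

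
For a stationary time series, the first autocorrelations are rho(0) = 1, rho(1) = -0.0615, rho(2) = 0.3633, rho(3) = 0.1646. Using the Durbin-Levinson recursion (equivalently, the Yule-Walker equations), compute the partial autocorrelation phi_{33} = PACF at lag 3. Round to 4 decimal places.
\phi_{33} = 0.2321

The PACF at lag k is phi_{kk}, the last component of the solution
to the Yule-Walker system G_k phi = r_k where
  (G_k)_{ij} = rho(|i - j|), (r_k)_i = rho(i), i,j = 1..k.
Equivalently, Durbin-Levinson gives phi_{kk} iteratively:
  phi_{11} = rho(1)
  phi_{kk} = [rho(k) - sum_{j=1..k-1} phi_{k-1,j} rho(k-j)]
            / [1 - sum_{j=1..k-1} phi_{k-1,j} rho(j)],
  phi_{k,j} = phi_{k-1,j} - phi_{kk} phi_{k-1,k-j},  j = 1..k-1.
Step k = 1:
  phi_11 = rho(1) = -0.0615.
Step k = 2:
  phi_22 = [rho(2) - phi_11 rho(1)] / [1 - phi_11 rho(1)] = [0.3633 - (-0.0615)(-0.0615)] / [1 - (-0.0615)(-0.0615)]
         = 0.35951775 / 0.99621775 = 0.360883.
  Update: phi_21 = phi_11 - phi_22 phi_11 = -0.0615 - (0.360883)(-0.0615) = -0.039306.
Step k = 3:
  phi_33 = [rho(3) - phi_21 rho(2) - phi_22 rho(1)] / [1 - phi_21 rho(1) - phi_22 rho(2)]
    numerator   = 0.1646 - (-0.039306)(0.3633) - (0.360883)(-0.0615) = 0.20107405
    denominator = 1 - (-0.039306)(-0.0615) - (0.360883)(0.3633) = 0.86647401
  phi_33 = 0.20107405 / 0.86647401 = 0.2321.
Therefore phi_{33} = 0.2321.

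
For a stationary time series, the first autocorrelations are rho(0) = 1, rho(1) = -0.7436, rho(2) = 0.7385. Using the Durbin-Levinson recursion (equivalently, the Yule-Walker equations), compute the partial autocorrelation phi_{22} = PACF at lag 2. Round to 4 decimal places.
\phi_{22} = 0.4151

The PACF at lag k is phi_{kk}, the last component of the solution
to the Yule-Walker system G_k phi = r_k where
  (G_k)_{ij} = rho(|i - j|), (r_k)_i = rho(i), i,j = 1..k.
Equivalently, Durbin-Levinson gives phi_{kk} iteratively:
  phi_{11} = rho(1)
  phi_{kk} = [rho(k) - sum_{j=1..k-1} phi_{k-1,j} rho(k-j)]
            / [1 - sum_{j=1..k-1} phi_{k-1,j} rho(j)],
  phi_{k,j} = phi_{k-1,j} - phi_{kk} phi_{k-1,k-j},  j = 1..k-1.
Step k = 1:
  phi_11 = rho(1) = -0.7436.
Step k = 2:
  phi_22 = [rho(2) - phi_11 rho(1)] / [1 - phi_11 rho(1)] = [0.7385 - (-0.7436)(-0.7436)] / [1 - (-0.7436)(-0.7436)]
         = 0.18555904 / 0.44705904 = 0.4151.
Therefore phi_{22} = 0.4151.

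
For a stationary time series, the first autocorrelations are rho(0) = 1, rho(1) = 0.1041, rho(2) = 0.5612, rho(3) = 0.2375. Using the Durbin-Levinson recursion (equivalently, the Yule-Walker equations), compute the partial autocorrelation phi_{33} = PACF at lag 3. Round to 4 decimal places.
\phi_{33} = 0.2250

The PACF at lag k is phi_{kk}, the last component of the solution
to the Yule-Walker system G_k phi = r_k where
  (G_k)_{ij} = rho(|i - j|), (r_k)_i = rho(i), i,j = 1..k.
Equivalently, Durbin-Levinson gives phi_{kk} iteratively:
  phi_{11} = rho(1)
  phi_{kk} = [rho(k) - sum_{j=1..k-1} phi_{k-1,j} rho(k-j)]
            / [1 - sum_{j=1..k-1} phi_{k-1,j} rho(j)],
  phi_{k,j} = phi_{k-1,j} - phi_{kk} phi_{k-1,k-j},  j = 1..k-1.
Step k = 1:
  phi_11 = rho(1) = 0.1041.
Step k = 2:
  phi_22 = [rho(2) - phi_11 rho(1)] / [1 - phi_11 rho(1)] = [0.5612 - (0.1041)(0.1041)] / [1 - (0.1041)(0.1041)]
         = 0.55036319 / 0.98916319 = 0.556393.
  Update: phi_21 = phi_11 - phi_22 phi_11 = 0.1041 - (0.556393)(0.1041) = 0.04618.
Step k = 3:
  phi_33 = [rho(3) - phi_21 rho(2) - phi_22 rho(1)] / [1 - phi_21 rho(1) - phi_22 rho(2)]
    numerator   = 0.2375 - (0.04618)(0.5612) - (0.556393)(0.1041) = 0.15366357
    denominator = 1 - (0.04618)(0.1041) - (0.556393)(0.5612) = 0.68294512
  phi_33 = 0.15366357 / 0.68294512 = 0.225.
Therefore phi_{33} = 0.2250.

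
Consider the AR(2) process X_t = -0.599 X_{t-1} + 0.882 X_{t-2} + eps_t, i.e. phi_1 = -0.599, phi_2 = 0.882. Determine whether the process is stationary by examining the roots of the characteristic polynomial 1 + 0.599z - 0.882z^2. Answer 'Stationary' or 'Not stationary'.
\text{Not stationary}

The AR(p) characteristic polynomial is P(z) = 1 + 0.599z - 0.882z^2.
Stationarity requires all roots to lie outside the unit circle, i.e. |z| > 1 for every root.
Set 1 + (0.599) z + (-0.882) z^2 = 0, i.e. a z^2 + b z + c = 0 with a = -0.882, b = 0.599, c = 1.
Discriminant D = b^2 - 4ac = (0.599)^2 - 4*(-0.882)*1 = 0.358801 - (-3.528) = 3.886801.
D >= 0, so the roots are real: z = (-b +/- sqrt(D)) / (2a) = (-0.599 +/- 1.971497) / (-1.764).
  z_1 = (-0.599 + 1.971497) / (-1.764) = -0.7781,   |z_1| = 0.7781.
  z_2 = (-0.599 - 1.971497) / (-1.764) = 1.4572,   |z_2| = 1.4572.
Moduli of all roots: 0.7781, 1.4572.
All moduli strictly greater than 1? No.
Verdict: Not stationary.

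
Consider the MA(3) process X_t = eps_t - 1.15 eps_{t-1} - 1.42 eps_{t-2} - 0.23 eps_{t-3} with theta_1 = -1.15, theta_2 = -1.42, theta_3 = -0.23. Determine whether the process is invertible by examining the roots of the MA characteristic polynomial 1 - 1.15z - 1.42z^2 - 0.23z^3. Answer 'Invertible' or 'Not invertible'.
\text{Not invertible}

The MA(q) characteristic polynomial is P(z) = 1 - 1.15z - 1.42z^2 - 0.23z^3.
Invertibility requires all roots to lie outside the unit circle, i.e. |z| > 1 for every root.
Degree 3: look for a simple real root z0 first, then factor out (1 - z/z0) and solve the remaining quadratic.
Testing z0 = -5: P(-5) = 1 + (-1.15)(-5) + (-1.42)(-5)^2 + (-0.23)(-5)^3
  = 1 + (5.75) + (-35.5) + (28.75) = 0.  So z_0 = -5 is a root, |z_0| = 5.
Divide out the factor (1 + 0.2 z) = (1 - z/z0) (since 1/z0 = -0.2):
  P(z) = (1 + 0.2 z)(1 + (-1.35) z + (-1.15) z^2)
  [check: z-coef -1.35 - (-0.2) = -1.15; z^2-coef -1.15 - (-0.2)(-1.35) = -1.42; z^3-coef -(-0.2)(-1.15) = -0.23.]
Remaining roots from the quadratic factor 1 + (-1.35) z + (-1.15) z^2:
  Set 1 + (-1.35) z + (-1.15) z^2 = 0, i.e. a z^2 + b z + c = 0 with a = -1.15, b = -1.35, c = 1.
  Discriminant D = b^2 - 4ac = (-1.35)^2 - 4*(-1.15)*1 = 1.8225 - (-4.6) = 6.4225.
  D >= 0, so the roots are real: z = (-b +/- sqrt(D)) / (2a) = (1.35 +/- 2.534265) / (-2.3).
    z_1 = (1.35 + 2.534265) / (-2.3) = -1.6888,   |z_1| = 1.6888.
    z_2 = (1.35 - 2.534265) / (-2.3) = 0.5149,   |z_2| = 0.5149.
Moduli of all roots: 5.0000, 1.6888, 0.5149.
All moduli strictly greater than 1? No.
Verdict: Not invertible.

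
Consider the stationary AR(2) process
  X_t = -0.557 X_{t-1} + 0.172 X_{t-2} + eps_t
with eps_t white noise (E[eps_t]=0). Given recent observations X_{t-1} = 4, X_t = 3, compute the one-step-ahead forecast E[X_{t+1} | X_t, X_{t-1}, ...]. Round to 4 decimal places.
E[X_{t+1} \mid \mathcal F_t] = -0.9830

For an AR(p) model X_t = c + sum_i phi_i X_{t-i} + eps_t, the
one-step-ahead conditional mean is
  E[X_{t+1} | X_t, ...] = c + sum_i phi_i X_{t+1-i}.
Substitute known values:
  E[X_{t+1} | ...] = (-0.557) * (3) + (0.172) * (4)
                   = -0.9830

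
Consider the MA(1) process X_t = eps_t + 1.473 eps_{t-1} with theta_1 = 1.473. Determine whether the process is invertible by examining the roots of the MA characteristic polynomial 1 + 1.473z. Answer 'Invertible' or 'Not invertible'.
\text{Not invertible}

The MA(q) characteristic polynomial is P(z) = 1 + 1.473z.
Invertibility requires all roots to lie outside the unit circle, i.e. |z| > 1 for every root.
This is linear in z: 1 + (1.473) z = 0  =>  z = -1/(1.473) = -0.678887,  |z| = 0.678887.
Moduli of all roots: 0.6789.
All moduli strictly greater than 1? No.
Verdict: Not invertible.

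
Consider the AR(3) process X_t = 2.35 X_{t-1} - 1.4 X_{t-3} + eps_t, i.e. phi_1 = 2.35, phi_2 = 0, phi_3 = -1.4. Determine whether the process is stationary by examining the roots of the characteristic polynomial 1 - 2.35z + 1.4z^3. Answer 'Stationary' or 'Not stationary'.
\text{Not stationary}

The AR(p) characteristic polynomial is P(z) = 1 - 2.35z + 1.4z^3.
Stationarity requires all roots to lie outside the unit circle, i.e. |z| > 1 for every root.
Degree 3: look for a simple real root z0 first, then factor out (1 - z/z0) and solve the remaining quadratic.
Testing z0 = 0.5: P(0.5) = 1 + (-2.35)(0.5) + (0)(0.5)^2 + (1.4)(0.5)^3
  = 1 + (-1.175) + (0) + (0.175) = 0.  So z_0 = 0.5 is a root, |z_0| = 0.5.
Divide out the factor (1 - 2 z) = (1 - z/z0) (since 1/z0 = 2):
  P(z) = (1 - 2 z)(1 + (-0.35) z + (-0.7) z^2)
  [check: z-coef -0.35 - (2) = -2.35; z^2-coef -0.7 - (2)(-0.35) = 0; z^3-coef -(2)(-0.7) = 1.4.]
Remaining roots from the quadratic factor 1 + (-0.35) z + (-0.7) z^2:
  Set 1 + (-0.35) z + (-0.7) z^2 = 0, i.e. a z^2 + b z + c = 0 with a = -0.7, b = -0.35, c = 1.
  Discriminant D = b^2 - 4ac = (-0.35)^2 - 4*(-0.7)*1 = 0.1225 - (-2.8) = 2.9225.
  D >= 0, so the roots are real: z = (-b +/- sqrt(D)) / (2a) = (0.35 +/- 1.709532) / (-1.4).
    z_1 = (0.35 + 1.709532) / (-1.4) = -1.4711,   |z_1| = 1.4711.
    z_2 = (0.35 - 1.709532) / (-1.4) = 0.9711,   |z_2| = 0.9711.
Moduli of all roots: 0.5000, 1.4711, 0.9711.
All moduli strictly greater than 1? No.
Verdict: Not stationary.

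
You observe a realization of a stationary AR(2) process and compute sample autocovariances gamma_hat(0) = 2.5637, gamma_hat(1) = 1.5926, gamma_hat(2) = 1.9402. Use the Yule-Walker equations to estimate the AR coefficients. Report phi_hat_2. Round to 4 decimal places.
\hat\phi_{2} = 0.6040

The Yule-Walker equations for an AR(p) process read, in matrix form,
  Gamma_p phi = r_p,   with   (Gamma_p)_{ij} = gamma(|i - j|),
                       (r_p)_i = gamma(i),   i,j = 1..p.
Substitute the sample gammas (Toeplitz matrix and right-hand side of size 2):
  Gamma_p = [[2.5637, 1.5926], [1.5926, 2.5637]]
  r_p     = [1.5926, 1.9402]
Written out:
  2.5637 phi_1 + 1.5926 phi_2 = 1.5926
  1.5926 phi_1 + 2.5637 phi_2 = 1.9402
Solve by Cramer's rule:
  det = gamma(0)^2 - gamma(1)^2 = (2.5637)^2 - (1.5926)^2 = 6.57255769 - 2.53637476 = 4.03618293
  phi_hat_1 = [gamma(1) gamma(0) - gamma(1) gamma(2)] / det = [(1.5926)(2.5637) - (1.5926)(1.9402)] / 4.03618293 = 0.9929861 / 4.03618293 = 0.246
  phi_hat_2 = [gamma(0) gamma(2) - gamma(1)^2] / det = [(2.5637)(1.9402) - (1.5926)^2] / 4.03618293 = 2.43771598 / 4.03618293 = 0.604
So phi_hat = [0.2460, 0.6040].
Therefore phi_hat_2 = 0.6040.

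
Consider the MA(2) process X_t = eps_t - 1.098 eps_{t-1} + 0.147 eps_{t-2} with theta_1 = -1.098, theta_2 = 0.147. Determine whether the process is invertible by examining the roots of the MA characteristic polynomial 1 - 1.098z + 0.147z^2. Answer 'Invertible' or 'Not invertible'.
\text{Invertible}

The MA(q) characteristic polynomial is P(z) = 1 - 1.098z + 0.147z^2.
Invertibility requires all roots to lie outside the unit circle, i.e. |z| > 1 for every root.
Set 1 + (-1.098) z + (0.147) z^2 = 0, i.e. a z^2 + b z + c = 0 with a = 0.147, b = -1.098, c = 1.
Discriminant D = b^2 - 4ac = (-1.098)^2 - 4*(0.147)*1 = 1.205604 - (0.588) = 0.617604.
D >= 0, so the roots are real: z = (-b +/- sqrt(D)) / (2a) = (1.098 +/- 0.785878) / (0.294).
  z_1 = (1.098 + 0.785878) / (0.294) = 6.4077,   |z_1| = 6.4077.
  z_2 = (1.098 - 0.785878) / (0.294) = 1.0616,   |z_2| = 1.0616.
Moduli of all roots: 6.4077, 1.0616.
All moduli strictly greater than 1? Yes.
Verdict: Invertible.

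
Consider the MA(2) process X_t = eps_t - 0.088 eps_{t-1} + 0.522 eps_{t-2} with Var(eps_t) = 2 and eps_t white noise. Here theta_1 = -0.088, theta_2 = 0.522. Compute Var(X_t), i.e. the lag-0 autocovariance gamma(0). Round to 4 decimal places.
\gamma(0) = 2.5605

For an MA(q) process X_t = eps_t + sum_i theta_i eps_{t-i} with
Var(eps_t) = sigma^2, the variance is
  gamma(0) = sigma^2 * (1 + sum_i theta_i^2).
  sum_i theta_i^2 = (-0.088)^2 + (0.522)^2 = 0.007744 + 0.272484 = 0.280228.
  gamma(0) = 2 * (1 + 0.280228) = 2 * 1.280228 = 2.560456, which rounds to 2.5605.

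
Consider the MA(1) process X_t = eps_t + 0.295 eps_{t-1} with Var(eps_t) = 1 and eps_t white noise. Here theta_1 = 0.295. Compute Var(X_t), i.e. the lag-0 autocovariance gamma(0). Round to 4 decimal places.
\gamma(0) = 1.0870

For an MA(q) process X_t = eps_t + sum_i theta_i eps_{t-i} with
Var(eps_t) = sigma^2, the variance is
  gamma(0) = sigma^2 * (1 + sum_i theta_i^2).
  sum_i theta_i^2 = (0.295)^2 = 0.087025.
  gamma(0) = 1 * (1 + 0.087025) = 1 * 1.087025 = 1.087025, which rounds to 1.0870.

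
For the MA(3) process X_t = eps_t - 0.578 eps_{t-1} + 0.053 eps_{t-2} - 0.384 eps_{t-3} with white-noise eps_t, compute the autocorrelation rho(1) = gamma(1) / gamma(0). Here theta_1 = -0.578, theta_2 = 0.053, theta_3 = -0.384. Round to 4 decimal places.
\rho(1) = -0.4237

For an MA(q) process with theta_0 = 1, the autocovariance is
  gamma(k) = sigma^2 * sum_{i=0..q-k} theta_i * theta_{i+k},
and rho(k) = gamma(k) / gamma(0). Sigma^2 cancels.
  numerator   = (1)*(-0.578) + (-0.578)*(0.053) + (0.053)*(-0.384) = -0.628986.
  denominator = (1)^2 + (-0.578)^2 + (0.053)^2 + (-0.384)^2 = 1.484349.
  rho(1) = -0.628986 / 1.484349 = -0.4237.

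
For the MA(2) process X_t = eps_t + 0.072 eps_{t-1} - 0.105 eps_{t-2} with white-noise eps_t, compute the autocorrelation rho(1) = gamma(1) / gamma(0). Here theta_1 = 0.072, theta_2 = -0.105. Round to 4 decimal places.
\rho(1) = 0.0634

For an MA(q) process with theta_0 = 1, the autocovariance is
  gamma(k) = sigma^2 * sum_{i=0..q-k} theta_i * theta_{i+k},
and rho(k) = gamma(k) / gamma(0). Sigma^2 cancels.
  numerator   = (1)*(0.072) + (0.072)*(-0.105) = 0.06444.
  denominator = (1)^2 + (0.072)^2 + (-0.105)^2 = 1.016209.
  rho(1) = 0.06444 / 1.016209 = 0.0634.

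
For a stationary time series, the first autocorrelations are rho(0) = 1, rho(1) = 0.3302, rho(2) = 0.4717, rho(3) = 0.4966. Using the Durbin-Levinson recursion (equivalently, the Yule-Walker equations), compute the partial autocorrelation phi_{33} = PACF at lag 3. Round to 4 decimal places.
\phi_{33} = 0.3630

The PACF at lag k is phi_{kk}, the last component of the solution
to the Yule-Walker system G_k phi = r_k where
  (G_k)_{ij} = rho(|i - j|), (r_k)_i = rho(i), i,j = 1..k.
Equivalently, Durbin-Levinson gives phi_{kk} iteratively:
  phi_{11} = rho(1)
  phi_{kk} = [rho(k) - sum_{j=1..k-1} phi_{k-1,j} rho(k-j)]
            / [1 - sum_{j=1..k-1} phi_{k-1,j} rho(j)],
  phi_{k,j} = phi_{k-1,j} - phi_{kk} phi_{k-1,k-j},  j = 1..k-1.
Step k = 1:
  phi_11 = rho(1) = 0.3302.
Step k = 2:
  phi_22 = [rho(2) - phi_11 rho(1)] / [1 - phi_11 rho(1)] = [0.4717 - (0.3302)(0.3302)] / [1 - (0.3302)(0.3302)]
         = 0.36266796 / 0.89096796 = 0.407049.
  Update: phi_21 = phi_11 - phi_22 phi_11 = 0.3302 - (0.407049)(0.3302) = 0.195792.
Step k = 3:
  phi_33 = [rho(3) - phi_21 rho(2) - phi_22 rho(1)] / [1 - phi_21 rho(1) - phi_22 rho(2)]
    numerator   = 0.4966 - (0.195792)(0.4717) - (0.407049)(0.3302) = 0.26983707
    denominator = 1 - (0.195792)(0.3302) - (0.407049)(0.4717) = 0.74334419
  phi_33 = 0.26983707 / 0.74334419 = 0.363.
Therefore phi_{33} = 0.3630.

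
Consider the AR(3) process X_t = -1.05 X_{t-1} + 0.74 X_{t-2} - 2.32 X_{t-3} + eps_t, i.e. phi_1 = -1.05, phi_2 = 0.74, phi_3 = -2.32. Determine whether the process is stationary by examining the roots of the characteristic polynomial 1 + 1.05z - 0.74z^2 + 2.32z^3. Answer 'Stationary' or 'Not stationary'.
\text{Not stationary}

The AR(p) characteristic polynomial is P(z) = 1 + 1.05z - 0.74z^2 + 2.32z^3.
Stationarity requires all roots to lie outside the unit circle, i.e. |z| > 1 for every root.
Degree 3: look for a simple real root z0 first, then factor out (1 - z/z0) and solve the remaining quadratic.
Testing z0 = -0.5: P(-0.5) = 1 + (1.05)(-0.5) + (-0.74)(-0.5)^2 + (2.32)(-0.5)^3
  = 1 + (-0.525) + (-0.185) + (-0.29) = 0.  So z_0 = -0.5 is a root, |z_0| = 0.5.
Divide out the factor (1 + 2 z) = (1 - z/z0) (since 1/z0 = -2):
  P(z) = (1 + 2 z)(1 + (-0.95) z + (1.16) z^2)
  [check: z-coef -0.95 - (-2) = 1.05; z^2-coef 1.16 - (-2)(-0.95) = -0.74; z^3-coef -(-2)(1.16) = 2.32.]
Remaining roots from the quadratic factor 1 + (-0.95) z + (1.16) z^2:
  Set 1 + (-0.95) z + (1.16) z^2 = 0, i.e. a z^2 + b z + c = 0 with a = 1.16, b = -0.95, c = 1.
  Discriminant D = b^2 - 4ac = (-0.95)^2 - 4*(1.16)*1 = 0.9025 - (4.64) = -3.7375.
  D < 0, so the roots are the complex-conjugate pair z = (-b +/- i sqrt(-D)) / (2a) = 0.4095 +/- 0.8333i.
  For a conjugate pair |z|^2 = z * conj(z) = (product of roots) = c/a = 1/(1.16) = 0.862069, so |z| = sqrt(0.862069) = 0.9285 for both roots.
Moduli of all roots: 0.5000, 0.9285, 0.9285.
All moduli strictly greater than 1? No.
Verdict: Not stationary.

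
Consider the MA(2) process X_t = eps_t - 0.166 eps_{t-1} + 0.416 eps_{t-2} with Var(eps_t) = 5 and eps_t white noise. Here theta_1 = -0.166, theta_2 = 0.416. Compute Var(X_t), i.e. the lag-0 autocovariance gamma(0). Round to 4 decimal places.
\gamma(0) = 6.0031

For an MA(q) process X_t = eps_t + sum_i theta_i eps_{t-i} with
Var(eps_t) = sigma^2, the variance is
  gamma(0) = sigma^2 * (1 + sum_i theta_i^2).
  sum_i theta_i^2 = (-0.166)^2 + (0.416)^2 = 0.027556 + 0.173056 = 0.200612.
  gamma(0) = 5 * (1 + 0.200612) = 5 * 1.200612 = 6.00306, which rounds to 6.0031.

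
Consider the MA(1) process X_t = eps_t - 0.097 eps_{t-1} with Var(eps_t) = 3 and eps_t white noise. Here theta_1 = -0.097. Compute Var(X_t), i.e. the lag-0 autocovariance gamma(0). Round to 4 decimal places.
\gamma(0) = 3.0282

For an MA(q) process X_t = eps_t + sum_i theta_i eps_{t-i} with
Var(eps_t) = sigma^2, the variance is
  gamma(0) = sigma^2 * (1 + sum_i theta_i^2).
  sum_i theta_i^2 = (-0.097)^2 = 0.009409.
  gamma(0) = 3 * (1 + 0.009409) = 3 * 1.009409 = 3.028227, which rounds to 3.0282.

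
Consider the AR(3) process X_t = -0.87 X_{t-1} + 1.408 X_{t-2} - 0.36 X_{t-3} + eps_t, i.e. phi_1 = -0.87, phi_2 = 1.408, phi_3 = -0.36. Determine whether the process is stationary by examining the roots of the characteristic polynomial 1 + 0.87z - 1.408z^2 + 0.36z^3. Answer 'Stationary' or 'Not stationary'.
\text{Not stationary}

The AR(p) characteristic polynomial is P(z) = 1 + 0.87z - 1.408z^2 + 0.36z^3.
Stationarity requires all roots to lie outside the unit circle, i.e. |z| > 1 for every root.
Degree 3: look for a simple real root z0 first, then factor out (1 - z/z0) and solve the remaining quadratic.
Testing z0 = 2.5: P(2.5) = 1 + (0.87)(2.5) + (-1.408)(2.5)^2 + (0.36)(2.5)^3
  = 1 + (2.175) + (-8.8) + (5.625) = 0.  So z_0 = 2.5 is a root, |z_0| = 2.5.
Divide out the factor (1 - 0.4 z) = (1 - z/z0) (since 1/z0 = 0.4):
  P(z) = (1 - 0.4 z)(1 + (1.27) z + (-0.9) z^2)
  [check: z-coef 1.27 - (0.4) = 0.87; z^2-coef -0.9 - (0.4)(1.27) = -1.408; z^3-coef -(0.4)(-0.9) = 0.36.]
Remaining roots from the quadratic factor 1 + (1.27) z + (-0.9) z^2:
  Set 1 + (1.27) z + (-0.9) z^2 = 0, i.e. a z^2 + b z + c = 0 with a = -0.9, b = 1.27, c = 1.
  Discriminant D = b^2 - 4ac = (1.27)^2 - 4*(-0.9)*1 = 1.6129 - (-3.6) = 5.2129.
  D >= 0, so the roots are real: z = (-b +/- sqrt(D)) / (2a) = (-1.27 +/- 2.283178) / (-1.8).
    z_1 = (-1.27 + 2.283178) / (-1.8) = -0.5629,   |z_1| = 0.5629.
    z_2 = (-1.27 - 2.283178) / (-1.8) = 1.974,   |z_2| = 1.974.
Moduli of all roots: 2.5000, 0.5629, 1.9740.
All moduli strictly greater than 1? No.
Verdict: Not stationary.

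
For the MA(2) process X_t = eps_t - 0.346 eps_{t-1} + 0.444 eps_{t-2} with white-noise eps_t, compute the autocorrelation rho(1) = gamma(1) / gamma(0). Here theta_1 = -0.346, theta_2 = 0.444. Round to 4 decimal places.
\rho(1) = -0.3794

For an MA(q) process with theta_0 = 1, the autocovariance is
  gamma(k) = sigma^2 * sum_{i=0..q-k} theta_i * theta_{i+k},
and rho(k) = gamma(k) / gamma(0). Sigma^2 cancels.
  numerator   = (1)*(-0.346) + (-0.346)*(0.444) = -0.499624.
  denominator = (1)^2 + (-0.346)^2 + (0.444)^2 = 1.316852.
  rho(1) = -0.499624 / 1.316852 = -0.3794.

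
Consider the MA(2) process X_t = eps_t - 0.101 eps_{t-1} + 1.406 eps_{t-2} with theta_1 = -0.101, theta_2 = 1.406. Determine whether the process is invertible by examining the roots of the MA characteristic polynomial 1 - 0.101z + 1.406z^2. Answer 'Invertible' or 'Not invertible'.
\text{Not invertible}

The MA(q) characteristic polynomial is P(z) = 1 - 0.101z + 1.406z^2.
Invertibility requires all roots to lie outside the unit circle, i.e. |z| > 1 for every root.
Set 1 + (-0.101) z + (1.406) z^2 = 0, i.e. a z^2 + b z + c = 0 with a = 1.406, b = -0.101, c = 1.
Discriminant D = b^2 - 4ac = (-0.101)^2 - 4*(1.406)*1 = 0.010201 - (5.624) = -5.613799.
D < 0, so the roots are the complex-conjugate pair z = (-b +/- i sqrt(-D)) / (2a) = 0.0359 +/- 0.8426i.
For a conjugate pair |z|^2 = z * conj(z) = (product of roots) = c/a = 1/(1.406) = 0.711238, so |z| = sqrt(0.711238) = 0.8433 for both roots.
Moduli of all roots: 0.8433, 0.8433.
All moduli strictly greater than 1? No.
Verdict: Not invertible.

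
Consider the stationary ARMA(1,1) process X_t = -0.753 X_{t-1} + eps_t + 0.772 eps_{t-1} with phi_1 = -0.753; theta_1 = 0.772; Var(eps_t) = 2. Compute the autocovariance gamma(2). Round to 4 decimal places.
\gamma(2) = -0.0277

Multiply the model equation by X_{t-k} and take expectations. With theta_0 = psi_0 = 1 and psi_j the MA(infinity) weights, this gives
  gamma(k) - sum_i phi_i gamma(k-i) = c_k,
  c_k = sigma^2 * sum_{j=k..q} theta_j psi_{j-k}   (c_k = 0 for k > q),
using gamma(-m) = gamma(m).
psi-weights needed (psi_j = theta_j + sum_i phi_i psi_{j-i}):
  psi_1 = theta_1 + phi_1 = 0.772 + (-0.753) = 0.019
Right-hand sides:
  c_0 = sigma^2 (1 + theta_1 psi_1) = 2 * (1 + (0.772)(0.019)) = 2 * 1.014668 = 2.029336
  c_1 = sigma^2 theta_1 = 2 * (0.772) = 1.544
  c_2 = 0
Equations for k = 0 and k = 1 (AR order 1):
  gamma(0) = phi_1 gamma(1) + c_0
  gamma(1) = phi_1 gamma(0) + c_1
Substituting the second into the first: gamma(0) (1 - phi_1^2) = c_0 + phi_1 c_1, so
  gamma(0) = (c_0 + phi_1 c_1) / (1 - phi_1^2) = (2.029336 + (-0.753)(1.544)) / (1 - (-0.753)^2) = 0.866704 / 0.432991 = 2.001667.
  gamma(1) = phi_1 gamma(0) + c_1 = (-0.753)(2.001667) + (1.544) = 0.036744.
For k = 2 (> q): gamma(2) = phi_1 gamma(1) = (-0.753)(0.036744) = -0.027669.
Therefore gamma(2) = -0.0277 (to 4 decimal places).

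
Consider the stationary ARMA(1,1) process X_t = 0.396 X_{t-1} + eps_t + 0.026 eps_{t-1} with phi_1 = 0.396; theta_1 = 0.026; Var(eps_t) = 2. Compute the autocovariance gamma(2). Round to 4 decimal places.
\gamma(2) = 0.4005

Multiply the model equation by X_{t-k} and take expectations. With theta_0 = psi_0 = 1 and psi_j the MA(infinity) weights, this gives
  gamma(k) - sum_i phi_i gamma(k-i) = c_k,
  c_k = sigma^2 * sum_{j=k..q} theta_j psi_{j-k}   (c_k = 0 for k > q),
using gamma(-m) = gamma(m).
psi-weights needed (psi_j = theta_j + sum_i phi_i psi_{j-i}):
  psi_1 = theta_1 + phi_1 = 0.026 + (0.396) = 0.422
Right-hand sides:
  c_0 = sigma^2 (1 + theta_1 psi_1) = 2 * (1 + (0.026)(0.422)) = 2 * 1.010972 = 2.021944
  c_1 = sigma^2 theta_1 = 2 * (0.026) = 0.052
  c_2 = 0
Equations for k = 0 and k = 1 (AR order 1):
  gamma(0) = phi_1 gamma(1) + c_0
  gamma(1) = phi_1 gamma(0) + c_1
Substituting the second into the first: gamma(0) (1 - phi_1^2) = c_0 + phi_1 c_1, so
  gamma(0) = (c_0 + phi_1 c_1) / (1 - phi_1^2) = (2.021944 + (0.396)(0.052)) / (1 - (0.396)^2) = 2.042536 / 0.843184 = 2.422408.
  gamma(1) = phi_1 gamma(0) + c_1 = (0.396)(2.422408) + (0.052) = 1.011274.
For k = 2 (> q): gamma(2) = phi_1 gamma(1) = (0.396)(1.011274) = 0.400464.
Therefore gamma(2) = 0.4005 (to 4 decimal places).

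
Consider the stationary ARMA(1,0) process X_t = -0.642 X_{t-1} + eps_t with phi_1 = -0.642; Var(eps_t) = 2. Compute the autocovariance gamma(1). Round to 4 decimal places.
\gamma(1) = -2.1843

Multiply the model equation by X_{t-k} and take expectations. With theta_0 = psi_0 = 1 and psi_j the MA(infinity) weights, this gives
  gamma(k) - sum_i phi_i gamma(k-i) = c_k,
  c_k = sigma^2 * sum_{j=k..q} theta_j psi_{j-k}   (c_k = 0 for k > q),
using gamma(-m) = gamma(m).
Pure AR (q = 0): c_0 = sigma^2 = 2, c_k = 0 for k >= 1.
Equations for k = 0 and k = 1 (AR order 1):
  gamma(0) = phi_1 gamma(1) + c_0
  gamma(1) = phi_1 gamma(0) + c_1
Substituting the second into the first: gamma(0) (1 - phi_1^2) = c_0 + phi_1 c_1, so
  gamma(0) = c_0 / (1 - phi_1^2) = 2 / (1 - (-0.642)^2) = 2 / 0.587836 = 3.402309.
  gamma(1) = phi_1 gamma(0) = (-0.642)(3.402309) = -2.184283.
Therefore gamma(1) = -2.1843 (to 4 decimal places).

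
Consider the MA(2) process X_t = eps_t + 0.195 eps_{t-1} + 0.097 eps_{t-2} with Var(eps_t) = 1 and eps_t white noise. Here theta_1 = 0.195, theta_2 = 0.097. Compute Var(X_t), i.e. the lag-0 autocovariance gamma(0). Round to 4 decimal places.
\gamma(0) = 1.0474

For an MA(q) process X_t = eps_t + sum_i theta_i eps_{t-i} with
Var(eps_t) = sigma^2, the variance is
  gamma(0) = sigma^2 * (1 + sum_i theta_i^2).
  sum_i theta_i^2 = (0.195)^2 + (0.097)^2 = 0.038025 + 0.009409 = 0.047434.
  gamma(0) = 1 * (1 + 0.047434) = 1 * 1.047434 = 1.047434, which rounds to 1.0474.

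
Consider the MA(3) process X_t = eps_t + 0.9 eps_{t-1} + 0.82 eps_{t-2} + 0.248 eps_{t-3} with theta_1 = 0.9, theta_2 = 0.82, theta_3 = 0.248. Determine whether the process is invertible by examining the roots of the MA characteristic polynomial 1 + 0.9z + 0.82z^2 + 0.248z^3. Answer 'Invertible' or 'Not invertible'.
\text{Invertible}

The MA(q) characteristic polynomial is P(z) = 1 + 0.9z + 0.82z^2 + 0.248z^3.
Invertibility requires all roots to lie outside the unit circle, i.e. |z| > 1 for every root.
Degree 3: look for a simple real root z0 first, then factor out (1 - z/z0) and solve the remaining quadratic.
Testing z0 = -2.5: P(-2.5) = 1 + (0.9)(-2.5) + (0.82)(-2.5)^2 + (0.248)(-2.5)^3
  = 1 + (-2.25) + (5.125) + (-3.875) = 0.  So z_0 = -2.5 is a root, |z_0| = 2.5.
Divide out the factor (1 + 0.4 z) = (1 - z/z0) (since 1/z0 = -0.4):
  P(z) = (1 + 0.4 z)(1 + (0.5) z + (0.62) z^2)
  [check: z-coef 0.5 - (-0.4) = 0.9; z^2-coef 0.62 - (-0.4)(0.5) = 0.82; z^3-coef -(-0.4)(0.62) = 0.248.]
Remaining roots from the quadratic factor 1 + (0.5) z + (0.62) z^2:
  Set 1 + (0.5) z + (0.62) z^2 = 0, i.e. a z^2 + b z + c = 0 with a = 0.62, b = 0.5, c = 1.
  Discriminant D = b^2 - 4ac = (0.5)^2 - 4*(0.62)*1 = 0.25 - (2.48) = -2.23.
  D < 0, so the roots are the complex-conjugate pair z = (-b +/- i sqrt(-D)) / (2a) = -0.4032 +/- 1.2043i.
  For a conjugate pair |z|^2 = z * conj(z) = (product of roots) = c/a = 1/(0.62) = 1.612903, so |z| = sqrt(1.612903) = 1.27 for both roots.
Moduli of all roots: 2.5000, 1.2700, 1.2700.
All moduli strictly greater than 1? Yes.
Verdict: Invertible.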